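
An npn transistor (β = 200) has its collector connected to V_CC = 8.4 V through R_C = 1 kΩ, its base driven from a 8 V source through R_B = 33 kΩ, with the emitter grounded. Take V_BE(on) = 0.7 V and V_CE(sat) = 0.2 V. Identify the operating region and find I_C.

Assume active: I_B = (8 − 0.7)/33 = 0.221 mA, giving I_C = β·I_B = 44.2 mA.
But then V_CE = 8.4 − 44.2×1 = -35.8 V < V_CE(sat) = 0.2 V — impossible in the active region.
So the transistor is saturated. With V_CE = 0.2 V, I_C = (V_CC − 0.2)/R_C = 8.2/1 = 8.2 mA.
Check: β·I_B = 44.2 mA > I_C = 8.2 mA, confirming saturation.

saturation; I_C ≈ 8.2 mA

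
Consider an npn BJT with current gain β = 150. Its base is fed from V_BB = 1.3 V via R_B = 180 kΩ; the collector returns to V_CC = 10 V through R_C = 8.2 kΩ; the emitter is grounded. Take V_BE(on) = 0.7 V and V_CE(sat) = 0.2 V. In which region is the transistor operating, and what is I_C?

Assume active. Base-emitter loop: I_B = (V_BB − V_BE)/R_B = (1.3 − 0.7)/180 = 0.00333 mA.
I_C = β·I_B = 150×0.00333 = 0.5 mA.
V_CE = V_CC − I_C·R_C = 10 − 0.5×8.2 = 5.9 V > V_CE(sat), so the active-region assumption holds.

active; I_C ≈ 0.5 mA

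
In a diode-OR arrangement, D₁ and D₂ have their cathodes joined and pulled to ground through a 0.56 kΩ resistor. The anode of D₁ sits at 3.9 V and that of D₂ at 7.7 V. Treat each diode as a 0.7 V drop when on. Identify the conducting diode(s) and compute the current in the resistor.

Assume both conduct. Then node N would need to be at both 3.9−0.7 = 3.2 V and 7.7−0.7 = 7 V, which is impossible.
Assume only D₂ conducts: V_N = 7.7 − 0.7 = 7 V, so I_R = 7/0.56 = 12.5 mA.
Check D₁: its anode-to-cathode voltage is 3.9 − 7 = -3.1 V < 0.7 V, so it is off. The assumption is consistent.

Only D₂ conducts; I_R ≈ 12 mA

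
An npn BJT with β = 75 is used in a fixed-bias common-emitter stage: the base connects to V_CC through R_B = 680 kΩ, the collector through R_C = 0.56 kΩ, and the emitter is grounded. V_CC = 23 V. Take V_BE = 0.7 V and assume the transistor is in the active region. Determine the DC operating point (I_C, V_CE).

I_C ≈ 2.5 mA, V_CE ≈ 22 V

Base loop: V_CC = I_B·R_B + V_BE, so I_B = (23 − 0.7)/680 kΩ = 0.0328 mA.
In the active region I_C = β·I_B = 75 × 0.0328 = 2.46 mA.
Collector loop: V_CE = V_CC − I_C·R_C = 23 − 2.46×0.56 = 21.6 V.
Since V_CE = 21.6 V > V_CE(sat) ≈ 0.2 V, the transistor is in the active region as assumed.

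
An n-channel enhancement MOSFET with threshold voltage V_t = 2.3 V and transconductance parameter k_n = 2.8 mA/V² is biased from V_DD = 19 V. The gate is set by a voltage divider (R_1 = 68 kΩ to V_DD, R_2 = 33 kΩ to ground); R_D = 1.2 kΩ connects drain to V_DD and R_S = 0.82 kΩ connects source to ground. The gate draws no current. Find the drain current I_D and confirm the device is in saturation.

V_G = V_DD·R_2/(R_1+R_2) = 19×33/101 = 6.21 V.
Assume saturation: I_D = (k_n/2)(V_GS − V_t)² with V_GS = V_G − I_D·R_S = 6.21 − 0.82·I_D.
Substituting gives 0.941·I_D² − 9.97·I_D + 21.4 = 0, with roots I_D = 2.99 or 7.61 mA.
The root I_D = 7.61 mA gives V_GS = -0.0313 V ≤ V_t, so take I_D = 2.99 mA.
Then V_GS = 3.76 V and V_DS = V_DD − I_D(R_D+R_S) = 19 − 2.99×2.02 = 13 V.
Saturation requires V_DS ≥ V_GS − V_t = 1.46 V; 13 ≥ 1.46 ✓.

I_D ≈ 3 mA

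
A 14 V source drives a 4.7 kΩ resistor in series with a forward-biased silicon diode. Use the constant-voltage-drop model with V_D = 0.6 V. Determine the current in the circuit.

I ≈ 2.9 mA

KVL around the loop: 14 = V_D + I·R = 0.6 + I × 4.7 kΩ.
So I = (14 − 0.6) / 4.7 kΩ = 13.4 / 4.7 = 2.85 mA.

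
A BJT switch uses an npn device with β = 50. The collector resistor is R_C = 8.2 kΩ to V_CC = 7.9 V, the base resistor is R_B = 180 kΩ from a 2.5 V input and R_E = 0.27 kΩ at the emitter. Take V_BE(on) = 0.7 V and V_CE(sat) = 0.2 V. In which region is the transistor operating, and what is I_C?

Assume active. Base-emitter loop: I_B = (V_BB − V_BE)/(R_B + (β+1)R_E) = (2.5 − 0.7)/(180 + 51×0.27) = 0.00929 mA.
I_C = β·I_B = 50×0.00929 = 0.464 mA.
V_CE = V_CC − I_C·R_C − I_E·R_E = 7.9 − 0.464×8.2 − 0.474×0.27 = 3.96 V > V_CE(sat), so the active-region assumption holds.

active; I_C ≈ 0.46 mA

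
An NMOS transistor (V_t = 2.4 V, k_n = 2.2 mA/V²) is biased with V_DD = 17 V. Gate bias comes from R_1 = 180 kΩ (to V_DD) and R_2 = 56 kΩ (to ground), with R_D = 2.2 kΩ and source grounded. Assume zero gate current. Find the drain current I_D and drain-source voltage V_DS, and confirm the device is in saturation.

I_D ≈ 2.9 mA, V_DS ≈ 11 V

V_G = V_DD·R_2/(R_1+R_2) = 17×56/236 = 4.03 V. With the source grounded, V_GS = V_G = 4.03 V.
Assume saturation: I_D = (k_n/2)(V_GS − V_t)² = (2.2/2)×(4.03 − 2.4)² = 1.1×1.63² = 2.94 mA.
V_DS = V_DD − I_D·R_D = 17 − 2.94×2.2 = 10.5 V.
Saturation requires V_DS ≥ V_GS − V_t = 1.63 V; 10.5 ≥ 1.63 ✓.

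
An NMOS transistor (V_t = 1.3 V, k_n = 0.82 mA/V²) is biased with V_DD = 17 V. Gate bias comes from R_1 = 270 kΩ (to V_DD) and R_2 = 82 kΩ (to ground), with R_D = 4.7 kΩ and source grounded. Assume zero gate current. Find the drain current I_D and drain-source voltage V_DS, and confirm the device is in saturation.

V_G = V_DD·R_2/(R_1+R_2) = 17×82/352 = 3.96 V. With the source grounded, V_GS = V_G = 3.96 V.
Assume saturation: I_D = (k_n/2)(V_GS − V_t)² = (0.82/2)×(3.96 − 1.3)² = 0.41×2.66² = 2.9 mA.
V_DS = V_DD − I_D·R_D = 17 − 2.9×4.7 = 3.36 V.
Saturation requires V_DS ≥ V_GS − V_t = 2.66 V; 3.36 ≥ 2.66 ✓.

I_D ≈ 2.9 mA, V_DS ≈ 3.4 V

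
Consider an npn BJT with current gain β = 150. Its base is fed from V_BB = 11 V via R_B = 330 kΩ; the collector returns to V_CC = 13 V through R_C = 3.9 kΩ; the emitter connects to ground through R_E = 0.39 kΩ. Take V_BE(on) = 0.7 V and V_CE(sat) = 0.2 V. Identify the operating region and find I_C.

Assume active: I_B = (11 − 0.7)/(330 + 151×0.39) = 0.0265 mA, I_C = β·I_B = 3.97 mA.
Then V_CE = 13 − 3.97×3.9 − 4×0.39 = -4.05 V < 0.2 V — the active assumption fails.
Re-solve with V_CE = 0.2 V. KCL at the emitter: V_E/R_E = (V_BB−0.7−V_E)/R_B + (V_CC−0.2−V_E)/R_C, giving V_E = 1.17 V.
I_C = (V_CC − 0.2 − V_E)/R_C = (12.8 − 1.17)/3.9 = 2.98 mA.
Check: I_B = (10.3 − 1.17)/330 = 0.0277 mA, and β·I_B = 4.15 mA > I_C, confirming saturation.

saturation; I_C ≈ 3 mA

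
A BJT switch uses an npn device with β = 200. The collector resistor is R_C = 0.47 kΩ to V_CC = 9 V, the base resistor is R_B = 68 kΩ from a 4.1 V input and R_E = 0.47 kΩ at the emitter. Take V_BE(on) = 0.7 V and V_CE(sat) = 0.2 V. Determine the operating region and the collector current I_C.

active; I_C ≈ 4.2 mA

Assume active. Base-emitter loop: I_B = (V_BB − V_BE)/(R_B + (β+1)R_E) = (4.1 − 0.7)/(68 + 201×0.47) = 0.0209 mA.
I_C = β·I_B = 200×0.0209 = 4.19 mA.
V_CE = V_CC − I_C·R_C − I_E·R_E = 9 − 4.19×0.47 − 4.21×0.47 = 5.06 V > V_CE(sat), so the active-region assumption holds.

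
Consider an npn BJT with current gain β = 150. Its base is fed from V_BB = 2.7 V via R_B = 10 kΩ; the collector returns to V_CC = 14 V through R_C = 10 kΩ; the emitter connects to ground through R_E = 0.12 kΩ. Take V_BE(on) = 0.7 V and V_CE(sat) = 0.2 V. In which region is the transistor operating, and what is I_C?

Assume active: I_B = (2.7 − 0.7)/(10 + 151×0.12) = 0.0711 mA, I_C = β·I_B = 10.7 mA.
Then V_CE = 14 − 10.7×10 − 10.7×0.12 = -94 V < 0.2 V — the active assumption fails.
Re-solve with V_CE = 0.2 V. KCL at the emitter: V_E/R_E = (V_BB−0.7−V_E)/R_B + (V_CC−0.2−V_E)/R_C, giving V_E = 0.185 V.
I_C = (V_CC − 0.2 − V_E)/R_C = (13.8 − 0.185)/10 = 1.36 mA.
Check: I_B = (2 − 0.185)/10 = 0.181 mA, and β·I_B = 27.2 mA > I_C, confirming saturation.

saturation; I_C ≈ 1.4 mA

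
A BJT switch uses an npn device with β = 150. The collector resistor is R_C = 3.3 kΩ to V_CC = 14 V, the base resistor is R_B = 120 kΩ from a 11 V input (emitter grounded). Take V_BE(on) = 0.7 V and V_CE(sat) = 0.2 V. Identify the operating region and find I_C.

Assume active: I_B = (11 − 0.7)/120 = 0.0858 mA, giving I_C = β·I_B = 12.9 mA.
But then V_CE = 14 − 12.9×3.3 = -28.5 V < V_CE(sat) = 0.2 V — impossible in the active region.
So the transistor is saturated. With V_CE = 0.2 V, I_C = (V_CC − 0.2)/R_C = 13.8/3.3 = 4.18 mA.
Check: β·I_B = 12.9 mA > I_C = 4.18 mA, confirming saturation.

saturation; I_C ≈ 4.2 mA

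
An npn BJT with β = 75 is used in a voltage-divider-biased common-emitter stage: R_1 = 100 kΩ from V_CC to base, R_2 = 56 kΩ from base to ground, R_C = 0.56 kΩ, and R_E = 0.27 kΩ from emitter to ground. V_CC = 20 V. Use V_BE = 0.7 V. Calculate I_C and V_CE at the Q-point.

Thevenize the base divider: V_Th = V_CC·R_2/(R_1+R_2) = 20×56/156 = 7.18 V, R_Th = R_1‖R_2 = 35.9 kΩ.
Base-emitter loop: V_Th = I_B·R_Th + V_BE + (β+1)I_B·R_E, so I_B = (7.18 − 0.7) / (35.9 + 76×0.27) = 0.115 mA.
I_C = β·I_B = 75×0.115 = 8.61 mA, and I_E = (β+1)I_B = 8.73 mA.
V_CE = V_CC − I_C·R_C − I_E·R_E = 20 − 8.61×0.56 − 8.73×0.27 = 12.8 V.
V_CE = 12.8 V > 0.2 V confirms active-region operation.

I_C ≈ 8.6 mA, V_CE ≈ 13 V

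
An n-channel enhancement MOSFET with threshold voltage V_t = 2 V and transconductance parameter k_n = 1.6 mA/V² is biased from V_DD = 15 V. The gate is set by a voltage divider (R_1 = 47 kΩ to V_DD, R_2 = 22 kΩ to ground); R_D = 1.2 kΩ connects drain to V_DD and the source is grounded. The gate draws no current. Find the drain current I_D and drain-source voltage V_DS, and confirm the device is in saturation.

I_D ≈ 6.2 mA, V_DS ≈ 7.6 V

V_G = V_DD·R_2/(R_1+R_2) = 15×22/69 = 4.78 V. With the source grounded, V_GS = V_G = 4.78 V.
Assume saturation: I_D = (k_n/2)(V_GS − V_t)² = (1.6/2)×(4.78 − 2)² = 0.8×2.78² = 6.19 mA.
V_DS = V_DD − I_D·R_D = 15 − 6.19×1.2 = 7.57 V.
Saturation requires V_DS ≥ V_GS − V_t = 2.78 V; 7.57 ≥ 2.78 ✓.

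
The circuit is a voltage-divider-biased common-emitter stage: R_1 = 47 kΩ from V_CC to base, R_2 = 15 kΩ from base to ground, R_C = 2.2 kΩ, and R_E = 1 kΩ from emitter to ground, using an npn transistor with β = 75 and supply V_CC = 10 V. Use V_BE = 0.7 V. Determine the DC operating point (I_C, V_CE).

I_C ≈ 1.5 mA, V_CE ≈ 5.3 V

Thevenize the base divider: V_Th = V_CC·R_2/(R_1+R_2) = 10×15/62 = 2.42 V, R_Th = R_1‖R_2 = 11.4 kΩ.
Base-emitter loop: V_Th = I_B·R_Th + V_BE + (β+1)I_B·R_E, so I_B = (2.42 − 0.7) / (11.4 + 76×1) = 0.0197 mA.
I_C = β·I_B = 75×0.0197 = 1.48 mA, and I_E = (β+1)I_B = 1.5 mA.
V_CE = V_CC − I_C·R_C − I_E·R_E = 10 − 1.48×2.2 − 1.5×1 = 5.26 V.
V_CE = 5.26 V > 0.2 V confirms active-region operation.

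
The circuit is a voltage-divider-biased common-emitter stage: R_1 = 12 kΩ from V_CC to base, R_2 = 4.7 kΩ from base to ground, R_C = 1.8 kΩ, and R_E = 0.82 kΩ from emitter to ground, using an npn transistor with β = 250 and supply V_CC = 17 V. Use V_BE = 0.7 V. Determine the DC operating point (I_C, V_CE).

I_C ≈ 4.9 mA, V_CE ≈ 4.2 V

Thevenize the base divider: V_Th = V_CC·R_2/(R_1+R_2) = 17×4.7/16.7 = 4.78 V, R_Th = R_1‖R_2 = 3.38 kΩ.
Base-emitter loop: V_Th = I_B·R_Th + V_BE + (β+1)I_B·R_E, so I_B = (4.78 − 0.7) / (3.38 + 251×0.82) = 0.0195 mA.
I_C = β·I_B = 250×0.0195 = 4.88 mA, and I_E = (β+1)I_B = 4.9 mA.
V_CE = V_CC − I_C·R_C − I_E·R_E = 17 − 4.88×1.8 − 4.9×0.82 = 4.2 V.
V_CE = 4.2 V > 0.2 V confirms active-region operation.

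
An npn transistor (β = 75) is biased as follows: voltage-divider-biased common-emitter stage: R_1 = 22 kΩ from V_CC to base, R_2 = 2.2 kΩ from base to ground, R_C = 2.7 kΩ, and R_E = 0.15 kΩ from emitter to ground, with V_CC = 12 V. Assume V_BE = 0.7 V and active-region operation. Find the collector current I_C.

Thevenize the base divider: V_Th = V_CC·R_2/(R_1+R_2) = 12×2.2/24.2 = 1.09 V, R_Th = R_1‖R_2 = 2 kΩ.
Base-emitter loop: V_Th = I_B·R_Th + V_BE + (β+1)I_B·R_E, so I_B = (1.09 − 0.7) / (2 + 76×0.15) = 0.0292 mA.
I_C = β·I_B = 75×0.0292 = 2.19 mA, and I_E = (β+1)I_B = 2.22 mA.
V_CE = V_CC − I_C·R_C − I_E·R_E = 12 − 2.19×2.7 − 2.22×0.15 = 5.76 V.
V_CE = 5.76 V > 0.2 V confirms active-region operation.

I_C ≈ 2.2 mA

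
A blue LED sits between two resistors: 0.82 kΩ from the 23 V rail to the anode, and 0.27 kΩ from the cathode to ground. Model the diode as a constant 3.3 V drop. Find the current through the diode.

The two resistors are in series with the diode, so KVL gives 23 = I·0.82 + 3.3 + I·0.27.
I = (23 − 3.3) / (0.82 + 0.27) kΩ = 19.7 / 1.09 = 18.1 mA.

I ≈ 18 mA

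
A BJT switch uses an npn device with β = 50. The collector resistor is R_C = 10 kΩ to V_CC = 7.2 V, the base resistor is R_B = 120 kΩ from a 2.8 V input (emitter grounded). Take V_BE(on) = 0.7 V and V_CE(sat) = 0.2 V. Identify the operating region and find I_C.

Assume active: I_B = (2.8 − 0.7)/120 = 0.0175 mA, giving I_C = β·I_B = 0.875 mA.
But then V_CE = 7.2 − 0.875×10 = -1.55 V < V_CE(sat) = 0.2 V — impossible in the active region.
So the transistor is saturated. With V_CE = 0.2 V, I_C = (V_CC − 0.2)/R_C = 7/10 = 0.7 mA.
Check: β·I_B = 0.875 mA > I_C = 0.7 mA, confirming saturation.

saturation; I_C ≈ 0.7 mA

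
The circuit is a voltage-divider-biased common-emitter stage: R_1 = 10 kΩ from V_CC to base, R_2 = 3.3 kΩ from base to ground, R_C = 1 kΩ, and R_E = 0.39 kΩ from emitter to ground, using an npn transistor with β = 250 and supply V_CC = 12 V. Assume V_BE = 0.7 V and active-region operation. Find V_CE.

V_CE ≈ 4.1 V

Thevenize the base divider: V_Th = V_CC·R_2/(R_1+R_2) = 12×3.3/13.3 = 2.98 V, R_Th = R_1‖R_2 = 2.48 kΩ.
Base-emitter loop: V_Th = I_B·R_Th + V_BE + (β+1)I_B·R_E, so I_B = (2.98 − 0.7) / (2.48 + 251×0.39) = 0.0227 mA.
I_C = β·I_B = 250×0.0227 = 5.67 mA, and I_E = (β+1)I_B = 5.7 mA.
V_CE = V_CC − I_C·R_C − I_E·R_E = 12 − 5.67×1 − 5.7×0.39 = 4.11 V.
V_CE = 4.11 V > 0.2 V confirms active-region operation.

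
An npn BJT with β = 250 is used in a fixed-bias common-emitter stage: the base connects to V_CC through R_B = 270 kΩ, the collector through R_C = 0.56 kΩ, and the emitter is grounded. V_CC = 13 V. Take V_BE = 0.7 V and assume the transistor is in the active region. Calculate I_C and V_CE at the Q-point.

Base loop: V_CC = I_B·R_B + V_BE, so I_B = (13 − 0.7)/270 kΩ = 0.0456 mA.
In the active region I_C = β·I_B = 250 × 0.0456 = 11.4 mA.
Collector loop: V_CE = V_CC − I_C·R_C = 13 − 11.4×0.56 = 6.62 V.
Since V_CE = 6.62 V > V_CE(sat) ≈ 0.2 V, the transistor is in the active region as assumed.

I_C ≈ 11 mA, V_CE ≈ 6.6 V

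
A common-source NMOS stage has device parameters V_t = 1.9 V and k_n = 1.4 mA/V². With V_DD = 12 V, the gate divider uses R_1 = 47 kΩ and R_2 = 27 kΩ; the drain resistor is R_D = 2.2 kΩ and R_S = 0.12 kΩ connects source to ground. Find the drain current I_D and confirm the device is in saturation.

V_G = V_DD·R_2/(R_1+R_2) = 12×27/74 = 4.38 V.
Assume saturation: I_D = (k_n/2)(V_GS − V_t)² with V_GS = V_G − I_D·R_S = 4.38 − 0.12·I_D.
Substituting gives 0.0101·I_D² − 1.42·I_D + 4.3 = 0, with roots I_D = 3.1 or 137 mA.
The root I_D = 137 mA gives V_GS = -12.1 V ≤ V_t, so take I_D = 3.1 mA.
Then V_GS = 4.01 V and V_DS = V_DD − I_D(R_D+R_S) = 12 − 3.1×2.32 = 4.8 V.
Saturation requires V_DS ≥ V_GS − V_t = 2.11 V; 4.8 ≥ 2.11 ✓.

I_D ≈ 3.1 mA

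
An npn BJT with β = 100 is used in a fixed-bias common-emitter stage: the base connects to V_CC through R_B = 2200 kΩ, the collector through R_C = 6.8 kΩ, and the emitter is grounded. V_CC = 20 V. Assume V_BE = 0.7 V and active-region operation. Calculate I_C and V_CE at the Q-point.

Base loop: V_CC = I_B·R_B + V_BE, so I_B = (20 − 0.7)/2200 kΩ = 0.00877 mA.
In the active region I_C = β·I_B = 100 × 0.00877 = 0.877 mA.
Collector loop: V_CE = V_CC − I_C·R_C = 20 − 0.877×6.8 = 14 V.
Since V_CE = 14 V > V_CE(sat) ≈ 0.2 V, the transistor is in the active region as assumed.

I_C ≈ 0.88 mA, V_CE ≈ 14 V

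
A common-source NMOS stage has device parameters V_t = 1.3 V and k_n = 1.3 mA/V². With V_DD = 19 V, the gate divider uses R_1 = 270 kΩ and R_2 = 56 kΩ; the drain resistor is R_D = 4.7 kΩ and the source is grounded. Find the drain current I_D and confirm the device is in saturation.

I_D ≈ 2.5 mA

V_G = V_DD·R_2/(R_1+R_2) = 19×56/326 = 3.26 V. With the source grounded, V_GS = V_G = 3.26 V.
Assume saturation: I_D = (k_n/2)(V_GS − V_t)² = (1.3/2)×(3.26 − 1.3)² = 0.65×1.96² = 2.51 mA.
V_DS = V_DD − I_D·R_D = 19 − 2.51×4.7 = 7.22 V.
Saturation requires V_DS ≥ V_GS − V_t = 1.96 V; 7.22 ≥ 1.96 ✓.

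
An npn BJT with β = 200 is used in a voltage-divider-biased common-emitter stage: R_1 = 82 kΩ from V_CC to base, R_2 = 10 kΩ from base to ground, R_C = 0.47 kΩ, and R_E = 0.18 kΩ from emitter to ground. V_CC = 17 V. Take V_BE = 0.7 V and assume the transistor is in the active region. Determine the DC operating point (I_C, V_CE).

Thevenize the base divider: V_Th = V_CC·R_2/(R_1+R_2) = 17×10/92 = 1.85 V, R_Th = R_1‖R_2 = 8.91 kΩ.
Base-emitter loop: V_Th = I_B·R_Th + V_BE + (β+1)I_B·R_E, so I_B = (1.85 − 0.7) / (8.91 + 201×0.18) = 0.0255 mA.
I_C = β·I_B = 200×0.0255 = 5.09 mA, and I_E = (β+1)I_B = 5.12 mA.
V_CE = V_CC − I_C·R_C − I_E·R_E = 17 − 5.09×0.47 − 5.12×0.18 = 13.7 V.
V_CE = 13.7 V > 0.2 V confirms active-region operation.

I_C ≈ 5.1 mA, V_CE ≈ 14 V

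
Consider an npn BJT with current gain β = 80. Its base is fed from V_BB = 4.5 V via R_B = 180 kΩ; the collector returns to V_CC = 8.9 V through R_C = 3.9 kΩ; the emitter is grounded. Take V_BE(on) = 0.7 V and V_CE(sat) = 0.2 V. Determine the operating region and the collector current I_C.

active; I_C ≈ 1.7 mA

Assume active. Base-emitter loop: I_B = (V_BB − V_BE)/R_B = (4.5 − 0.7)/180 = 0.0211 mA.
I_C = β·I_B = 80×0.0211 = 1.69 mA.
V_CE = V_CC − I_C·R_C = 8.9 − 1.69×3.9 = 2.31 V > V_CE(sat), so the active-region assumption holds.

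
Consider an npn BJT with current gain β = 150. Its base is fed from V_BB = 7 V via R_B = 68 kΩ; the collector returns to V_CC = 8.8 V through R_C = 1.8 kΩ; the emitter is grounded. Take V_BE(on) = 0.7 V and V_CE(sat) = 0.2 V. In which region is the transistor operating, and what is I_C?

saturation; I_C ≈ 4.8 mA

Assume active: I_B = (7 − 0.7)/68 = 0.0926 mA, giving I_C = β·I_B = 13.9 mA.
But then V_CE = 8.8 − 13.9×1.8 = -16.2 V < V_CE(sat) = 0.2 V — impossible in the active region.
So the transistor is saturated. With V_CE = 0.2 V, I_C = (V_CC − 0.2)/R_C = 8.6/1.8 = 4.78 mA.
Check: β·I_B = 13.9 mA > I_C = 4.78 mA, confirming saturation.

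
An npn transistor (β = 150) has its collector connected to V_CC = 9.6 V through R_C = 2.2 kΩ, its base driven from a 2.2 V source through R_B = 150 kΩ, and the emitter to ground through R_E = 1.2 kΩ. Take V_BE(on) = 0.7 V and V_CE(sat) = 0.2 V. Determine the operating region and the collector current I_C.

active; I_C ≈ 0.68 mA

Assume active. Base-emitter loop: I_B = (V_BB − V_BE)/(R_B + (β+1)R_E) = (2.2 − 0.7)/(150 + 151×1.2) = 0.00453 mA.
I_C = β·I_B = 150×0.00453 = 0.679 mA.
V_CE = V_CC − I_C·R_C − I_E·R_E = 9.6 − 0.679×2.2 − 0.684×1.2 = 7.28 V > V_CE(sat), so the active-region assumption holds.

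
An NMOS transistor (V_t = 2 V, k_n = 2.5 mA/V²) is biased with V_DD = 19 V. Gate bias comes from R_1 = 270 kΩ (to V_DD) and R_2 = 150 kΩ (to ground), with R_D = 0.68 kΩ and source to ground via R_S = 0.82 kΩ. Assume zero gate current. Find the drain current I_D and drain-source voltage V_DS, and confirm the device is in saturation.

I_D ≈ 3.7 mA, V_DS ≈ 13 V

V_G = V_DD·R_2/(R_1+R_2) = 19×150/420 = 6.79 V.
Assume saturation: I_D = (k_n/2)(V_GS − V_t)² with V_GS = V_G − I_D·R_S = 6.79 − 0.82·I_D.
Substituting gives 0.84·I_D² − 10.8·I_D + 28.6 = 0, with roots I_D = 3.73 or 9.13 mA.
The root I_D = 9.13 mA gives V_GS = -0.703 V ≤ V_t, so take I_D = 3.73 mA.
Then V_GS = 3.73 V and V_DS = V_DD − I_D(R_D+R_S) = 19 − 3.73×1.5 = 13.4 V.
Saturation requires V_DS ≥ V_GS − V_t = 1.73 V; 13.4 ≥ 1.73 ✓.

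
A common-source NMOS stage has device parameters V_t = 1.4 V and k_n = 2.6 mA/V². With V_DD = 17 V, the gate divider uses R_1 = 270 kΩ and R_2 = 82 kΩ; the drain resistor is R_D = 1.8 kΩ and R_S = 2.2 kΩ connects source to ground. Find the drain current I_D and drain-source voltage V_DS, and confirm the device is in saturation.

V_G = V_DD·R_2/(R_1+R_2) = 17×82/352 = 3.96 V.
Assume saturation: I_D = (k_n/2)(V_GS − V_t)² with V_GS = V_G − I_D·R_S = 3.96 − 2.2·I_D.
Substituting gives 6.29·I_D² − 15.6·I_D + 8.52 = 0, with roots I_D = 0.806 or 1.68 mA.
The root I_D = 1.68 mA gives V_GS = 0.263 V ≤ V_t, so take I_D = 0.806 mA.
Then V_GS = 2.19 V and V_DS = V_DD − I_D(R_D+R_S) = 17 − 0.806×4 = 13.8 V.
Saturation requires V_DS ≥ V_GS − V_t = 0.787 V; 13.8 ≥ 0.787 ✓.

I_D ≈ 0.81 mA, V_DS ≈ 14 V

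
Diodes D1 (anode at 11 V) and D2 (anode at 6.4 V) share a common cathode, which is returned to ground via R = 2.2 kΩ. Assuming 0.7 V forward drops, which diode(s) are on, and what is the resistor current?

Assume both conduct. Then node N would need to be at both 11−0.7 = 10.3 V and 6.4−0.7 = 5.7 V, which is impossible.
Assume only D1 conducts: V_N = 11 − 0.7 = 10.3 V, so I_R = 10.3/2.2 = 4.68 mA.
Check D2: its anode-to-cathode voltage is 6.4 − 10.3 = -3.9 V < 0.7 V, so it is off. The assumption is consistent.

Only D1 conducts; I_R ≈ 4.7 mA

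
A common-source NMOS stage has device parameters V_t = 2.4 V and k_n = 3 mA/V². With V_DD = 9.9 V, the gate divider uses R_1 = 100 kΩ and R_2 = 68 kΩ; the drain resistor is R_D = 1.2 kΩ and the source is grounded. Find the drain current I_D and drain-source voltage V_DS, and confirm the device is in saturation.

I_D ≈ 3.9 mA, V_DS ≈ 5.3 V

V_G = V_DD·R_2/(R_1+R_2) = 9.9×68/168 = 4.01 V. With the source grounded, V_GS = V_G = 4.01 V.
Assume saturation: I_D = (k_n/2)(V_GS − V_t)² = (3/2)×(4.01 − 2.4)² = 1.5×1.61² = 3.87 mA.
V_DS = V_DD − I_D·R_D = 9.9 − 3.87×1.2 = 5.25 V.
Saturation requires V_DS ≥ V_GS − V_t = 1.61 V; 5.25 ≥ 1.61 ✓.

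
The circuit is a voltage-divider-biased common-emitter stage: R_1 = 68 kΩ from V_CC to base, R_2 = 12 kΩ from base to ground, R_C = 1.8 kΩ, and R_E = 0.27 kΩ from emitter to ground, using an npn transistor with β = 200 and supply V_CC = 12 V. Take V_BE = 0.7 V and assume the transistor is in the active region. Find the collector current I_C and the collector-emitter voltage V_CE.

I_C ≈ 3.4 mA, V_CE ≈ 4.9 V

Thevenize the base divider: V_Th = V_CC·R_2/(R_1+R_2) = 12×12/80 = 1.8 V, R_Th = R_1‖R_2 = 10.2 kΩ.
Base-emitter loop: V_Th = I_B·R_Th + V_BE + (β+1)I_B·R_E, so I_B = (1.8 − 0.7) / (10.2 + 201×0.27) = 0.0171 mA.
I_C = β·I_B = 200×0.0171 = 3.41 mA, and I_E = (β+1)I_B = 3.43 mA.
V_CE = V_CC − I_C·R_C − I_E·R_E = 12 − 3.41×1.8 − 3.43×0.27 = 4.93 V.
V_CE = 4.93 V > 0.2 V confirms active-region operation.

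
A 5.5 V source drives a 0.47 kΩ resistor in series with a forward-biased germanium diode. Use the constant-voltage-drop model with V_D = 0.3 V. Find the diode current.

I ≈ 11 mA

KVL around the loop: 5.5 = V_D + I·R = 0.3 + I × 0.47 kΩ.
So I = (5.5 − 0.3) / 0.47 kΩ = 5.2 / 0.47 = 11.1 mA.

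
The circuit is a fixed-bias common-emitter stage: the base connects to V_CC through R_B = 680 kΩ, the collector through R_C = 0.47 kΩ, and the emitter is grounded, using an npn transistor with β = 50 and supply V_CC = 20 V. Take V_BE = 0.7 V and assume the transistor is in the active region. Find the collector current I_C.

Base loop: V_CC = I_B·R_B + V_BE, so I_B = (20 − 0.7)/680 kΩ = 0.0284 mA.
In the active region I_C = β·I_B = 50 × 0.0284 = 1.42 mA.
Collector loop: V_CE = V_CC − I_C·R_C = 20 − 1.42×0.47 = 19.3 V.
Since V_CE = 19.3 V > V_CE(sat) ≈ 0.2 V, the transistor is in the active region as assumed.

I_C ≈ 1.4 mA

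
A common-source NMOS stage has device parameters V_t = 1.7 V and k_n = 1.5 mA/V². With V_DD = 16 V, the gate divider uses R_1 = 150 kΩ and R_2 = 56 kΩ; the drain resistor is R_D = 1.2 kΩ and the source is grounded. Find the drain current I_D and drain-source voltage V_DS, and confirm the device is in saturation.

I_D ≈ 5.3 mA, V_DS ≈ 9.7 V

V_G = V_DD·R_2/(R_1+R_2) = 16×56/206 = 4.35 V. With the source grounded, V_GS = V_G = 4.35 V.
Assume saturation: I_D = (k_n/2)(V_GS − V_t)² = (1.5/2)×(4.35 − 1.7)² = 0.75×2.65² = 5.26 mA.
V_DS = V_DD − I_D·R_D = 16 − 5.26×1.2 = 9.68 V.
Saturation requires V_DS ≥ V_GS − V_t = 2.65 V; 9.68 ≥ 2.65 ✓.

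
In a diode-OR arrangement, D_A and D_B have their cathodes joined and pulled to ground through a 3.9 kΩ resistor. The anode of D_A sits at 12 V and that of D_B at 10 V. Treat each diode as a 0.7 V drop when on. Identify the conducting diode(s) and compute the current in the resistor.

Only D_A conducts; I_R ≈ 2.9 mA

Assume both conduct. Then node N would need to be at both 12−0.7 = 11.3 V and 10−0.7 = 9.3 V, which is impossible.
Assume only D_A conducts: V_N = 12 − 0.7 = 11.3 V, so I_R = 11.3/3.9 = 2.9 mA.
Check D_B: its anode-to-cathode voltage is 10 − 11.3 = -1.3 V < 0.7 V, so it is off. The assumption is consistent.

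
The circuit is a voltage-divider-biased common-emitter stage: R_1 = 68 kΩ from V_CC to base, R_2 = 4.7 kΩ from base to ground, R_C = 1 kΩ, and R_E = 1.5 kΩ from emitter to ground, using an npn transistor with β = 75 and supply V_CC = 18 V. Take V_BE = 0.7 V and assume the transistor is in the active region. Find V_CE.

V_CE ≈ 17 V

Thevenize the base divider: V_Th = V_CC·R_2/(R_1+R_2) = 18×4.7/72.7 = 1.16 V, R_Th = R_1‖R_2 = 4.4 kΩ.
Base-emitter loop: V_Th = I_B·R_Th + V_BE + (β+1)I_B·R_E, so I_B = (1.16 − 0.7) / (4.4 + 76×1.5) = 0.00392 mA.
I_C = β·I_B = 75×0.00392 = 0.294 mA, and I_E = (β+1)I_B = 0.298 mA.
V_CE = V_CC − I_C·R_C − I_E·R_E = 18 − 0.294×1 − 0.298×1.5 = 17.3 V.
V_CE = 17.3 V > 0.2 V confirms active-region operation.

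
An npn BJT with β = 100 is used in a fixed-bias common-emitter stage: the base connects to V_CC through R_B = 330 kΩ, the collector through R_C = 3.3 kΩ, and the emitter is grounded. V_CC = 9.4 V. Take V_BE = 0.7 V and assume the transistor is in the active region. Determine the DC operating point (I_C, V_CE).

Base loop: V_CC = I_B·R_B + V_BE, so I_B = (9.4 − 0.7)/330 kΩ = 0.0264 mA.
In the active region I_C = β·I_B = 100 × 0.0264 = 2.64 mA.
Collector loop: V_CE = V_CC − I_C·R_C = 9.4 − 2.64×3.3 = 0.7 V.
Since V_CE = 0.7 V > V_CE(sat) ≈ 0.2 V, the transistor is in the active region as assumed.

I_C ≈ 2.6 mA, V_CE ≈ 0.7 V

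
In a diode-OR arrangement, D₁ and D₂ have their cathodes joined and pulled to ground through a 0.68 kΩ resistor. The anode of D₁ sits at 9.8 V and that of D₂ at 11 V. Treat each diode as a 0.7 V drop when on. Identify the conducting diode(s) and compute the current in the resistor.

Assume both conduct. Then node N would need to be at both 9.8−0.7 = 9.1 V and 11−0.7 = 10.3 V, which is impossible.
Assume only D₂ conducts: V_N = 11 − 0.7 = 10.3 V, so I_R = 10.3/0.68 = 15.1 mA.
Check D₁: its anode-to-cathode voltage is 9.8 − 10.3 = -0.5 V < 0.7 V, so it is off. The assumption is consistent.

Only D₂ conducts; I_R ≈ 15 mA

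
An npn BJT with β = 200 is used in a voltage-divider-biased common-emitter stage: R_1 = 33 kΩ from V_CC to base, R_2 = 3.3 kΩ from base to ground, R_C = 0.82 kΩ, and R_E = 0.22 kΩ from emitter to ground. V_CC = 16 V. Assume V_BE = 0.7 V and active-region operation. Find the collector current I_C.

Thevenize the base divider: V_Th = V_CC·R_2/(R_1+R_2) = 16×3.3/36.3 = 1.45 V, R_Th = R_1‖R_2 = 3 kΩ.
Base-emitter loop: V_Th = I_B·R_Th + V_BE + (β+1)I_B·R_E, so I_B = (1.45 − 0.7) / (3 + 201×0.22) = 0.016 mA.
I_C = β·I_B = 200×0.016 = 3.2 mA, and I_E = (β+1)I_B = 3.21 mA.
V_CE = V_CC − I_C·R_C − I_E·R_E = 16 − 3.2×0.82 − 3.21×0.22 = 12.7 V.
V_CE = 12.7 V > 0.2 V confirms active-region operation.

I_C ≈ 3.2 mA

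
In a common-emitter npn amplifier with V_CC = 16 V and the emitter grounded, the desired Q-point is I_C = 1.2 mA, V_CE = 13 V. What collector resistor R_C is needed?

R_C ≈ 2.5 kΩ

Collector loop: V_CC = I_C·R_C + V_CE.
R_C = (V_CC − V_CE)/I_C = (16 − 13)/1.2 = 2.5 kΩ.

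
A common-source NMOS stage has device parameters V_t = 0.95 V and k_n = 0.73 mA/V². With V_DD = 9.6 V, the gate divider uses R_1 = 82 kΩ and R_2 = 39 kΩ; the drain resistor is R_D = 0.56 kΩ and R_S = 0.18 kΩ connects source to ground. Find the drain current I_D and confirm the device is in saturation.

I_D ≈ 1.3 mA

V_G = V_DD·R_2/(R_1+R_2) = 9.6×39/121 = 3.09 V.
Assume saturation: I_D = (k_n/2)(V_GS − V_t)² with V_GS = V_G − I_D·R_S = 3.09 − 0.18·I_D.
Substituting gives 0.0118·I_D² − 1.28·I_D + 1.68 = 0, with roots I_D = 1.33 or 107 mA.
The root I_D = 107 mA gives V_GS = -16.2 V ≤ V_t, so take I_D = 1.33 mA.
Then V_GS = 2.86 V and V_DS = V_DD − I_D(R_D+R_S) = 9.6 − 1.33×0.74 = 8.62 V.
Saturation requires V_DS ≥ V_GS − V_t = 1.91 V; 8.62 ≥ 1.91 ✓.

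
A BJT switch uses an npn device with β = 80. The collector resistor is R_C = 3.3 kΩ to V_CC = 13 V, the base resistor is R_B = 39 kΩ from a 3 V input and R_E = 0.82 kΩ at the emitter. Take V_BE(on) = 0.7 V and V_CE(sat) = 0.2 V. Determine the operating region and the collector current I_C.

active; I_C ≈ 1.7 mA

Assume active. Base-emitter loop: I_B = (V_BB − V_BE)/(R_B + (β+1)R_E) = (3 − 0.7)/(39 + 81×0.82) = 0.0218 mA.
I_C = β·I_B = 80×0.0218 = 1.75 mA.
V_CE = V_CC − I_C·R_C − I_E·R_E = 13 − 1.75×3.3 − 1.77×0.82 = 5.79 V > V_CE(sat), so the active-region assumption holds.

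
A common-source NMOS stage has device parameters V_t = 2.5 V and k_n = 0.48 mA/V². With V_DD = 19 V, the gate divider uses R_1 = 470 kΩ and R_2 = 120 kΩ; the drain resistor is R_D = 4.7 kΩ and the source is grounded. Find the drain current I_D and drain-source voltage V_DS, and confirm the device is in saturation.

I_D ≈ 0.45 mA, V_DS ≈ 17 V

V_G = V_DD·R_2/(R_1+R_2) = 19×120/590 = 3.86 V. With the source grounded, V_GS = V_G = 3.86 V.
Assume saturation: I_D = (k_n/2)(V_GS − V_t)² = (0.48/2)×(3.86 − 2.5)² = 0.24×1.36² = 0.447 mA.
V_DS = V_DD − I_D·R_D = 19 − 0.447×4.7 = 16.9 V.
Saturation requires V_DS ≥ V_GS − V_t = 1.36 V; 16.9 ≥ 1.36 ✓.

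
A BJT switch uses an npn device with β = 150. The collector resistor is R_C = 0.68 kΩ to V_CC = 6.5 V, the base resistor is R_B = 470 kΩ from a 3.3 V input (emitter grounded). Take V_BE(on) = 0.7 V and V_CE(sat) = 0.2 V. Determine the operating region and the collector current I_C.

Assume active. Base-emitter loop: I_B = (V_BB − V_BE)/R_B = (3.3 − 0.7)/470 = 0.00553 mA.
I_C = β·I_B = 150×0.00553 = 0.83 mA.
V_CE = V_CC − I_C·R_C = 6.5 − 0.83×0.68 = 5.94 V > V_CE(sat), so the active-region assumption holds.

active; I_C ≈ 0.83 mA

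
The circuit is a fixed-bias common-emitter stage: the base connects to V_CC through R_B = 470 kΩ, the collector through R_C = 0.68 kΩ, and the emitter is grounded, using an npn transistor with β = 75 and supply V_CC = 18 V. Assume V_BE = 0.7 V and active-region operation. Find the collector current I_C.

Base loop: V_CC = I_B·R_B + V_BE, so I_B = (18 − 0.7)/470 kΩ = 0.0368 mA.
In the active region I_C = β·I_B = 75 × 0.0368 = 2.76 mA.
Collector loop: V_CE = V_CC − I_C·R_C = 18 − 2.76×0.68 = 16.1 V.
Since V_CE = 16.1 V > V_CE(sat) ≈ 0.2 V, the transistor is in the active region as assumed.

I_C ≈ 2.8 mA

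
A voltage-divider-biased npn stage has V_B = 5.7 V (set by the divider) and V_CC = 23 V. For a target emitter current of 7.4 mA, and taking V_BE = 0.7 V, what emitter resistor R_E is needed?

R_E ≈ 0.68 kΩ

V_E = V_B − V_BE = 5.7 − 0.7 = 5 V.
R_E = V_E / I_E = 5 / 7.4 = 0.676 kΩ.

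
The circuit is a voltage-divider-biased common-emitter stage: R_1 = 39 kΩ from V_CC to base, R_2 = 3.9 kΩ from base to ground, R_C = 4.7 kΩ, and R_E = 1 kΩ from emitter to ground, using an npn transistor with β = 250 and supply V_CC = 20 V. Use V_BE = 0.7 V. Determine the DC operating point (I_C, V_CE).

I_C ≈ 1.1 mA, V_CE ≈ 14 V

Thevenize the base divider: V_Th = V_CC·R_2/(R_1+R_2) = 20×3.9/42.9 = 1.82 V, R_Th = R_1‖R_2 = 3.55 kΩ.
Base-emitter loop: V_Th = I_B·R_Th + V_BE + (β+1)I_B·R_E, so I_B = (1.82 − 0.7) / (3.55 + 251×1) = 0.00439 mA.
I_C = β·I_B = 250×0.00439 = 1.1 mA, and I_E = (β+1)I_B = 1.1 mA.
V_CE = V_CC − I_C·R_C − I_E·R_E = 20 − 1.1×4.7 − 1.1×1 = 13.7 V.
V_CE = 13.7 V > 0.2 V confirms active-region operation.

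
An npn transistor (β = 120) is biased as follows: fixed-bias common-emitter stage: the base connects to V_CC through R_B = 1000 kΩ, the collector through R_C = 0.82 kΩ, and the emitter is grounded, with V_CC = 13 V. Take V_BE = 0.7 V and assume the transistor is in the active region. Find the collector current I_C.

Base loop: V_CC = I_B·R_B + V_BE, so I_B = (13 − 0.7)/1000 kΩ = 0.0123 mA.
In the active region I_C = β·I_B = 120 × 0.0123 = 1.48 mA.
Collector loop: V_CE = V_CC − I_C·R_C = 13 − 1.48×0.82 = 11.8 V.
Since V_CE = 11.8 V > V_CE(sat) ≈ 0.2 V, the transistor is in the active region as assumed.

I_C ≈ 1.5 mA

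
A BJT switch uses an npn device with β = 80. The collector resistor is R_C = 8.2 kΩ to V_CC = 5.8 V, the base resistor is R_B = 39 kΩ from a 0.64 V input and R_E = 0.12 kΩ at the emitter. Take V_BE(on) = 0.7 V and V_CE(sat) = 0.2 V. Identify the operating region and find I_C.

cutoff; I_C ≈ 0

V_BB = 0.64 V ≤ V_BE(on) = 0.7 V, so the base-emitter junction is not forward biased.
The transistor is in cutoff: I_B = I_C = 0.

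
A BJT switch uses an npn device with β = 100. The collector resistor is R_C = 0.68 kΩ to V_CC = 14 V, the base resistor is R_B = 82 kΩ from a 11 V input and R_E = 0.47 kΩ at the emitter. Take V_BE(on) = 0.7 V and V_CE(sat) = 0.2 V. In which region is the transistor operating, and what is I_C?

Assume active. Base-emitter loop: I_B = (V_BB − V_BE)/(R_B + (β+1)R_E) = (11 − 0.7)/(82 + 101×0.47) = 0.0796 mA.
I_C = β·I_B = 100×0.0796 = 7.96 mA.
V_CE = V_CC − I_C·R_C − I_E·R_E = 14 − 7.96×0.68 − 8.04×0.47 = 4.81 V > V_CE(sat), so the active-region assumption holds.

active; I_C ≈ 8 mA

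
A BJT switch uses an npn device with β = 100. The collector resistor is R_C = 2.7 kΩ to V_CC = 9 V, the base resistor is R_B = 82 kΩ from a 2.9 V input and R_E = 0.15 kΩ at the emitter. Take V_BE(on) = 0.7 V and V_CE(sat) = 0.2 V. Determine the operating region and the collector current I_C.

Assume active. Base-emitter loop: I_B = (V_BB − V_BE)/(R_B + (β+1)R_E) = (2.9 − 0.7)/(82 + 101×0.15) = 0.0226 mA.
I_C = β·I_B = 100×0.0226 = 2.26 mA.
V_CE = V_CC − I_C·R_C − I_E·R_E = 9 − 2.26×2.7 − 2.29×0.15 = 2.54 V > V_CE(sat), so the active-region assumption holds.

active; I_C ≈ 2.3 mA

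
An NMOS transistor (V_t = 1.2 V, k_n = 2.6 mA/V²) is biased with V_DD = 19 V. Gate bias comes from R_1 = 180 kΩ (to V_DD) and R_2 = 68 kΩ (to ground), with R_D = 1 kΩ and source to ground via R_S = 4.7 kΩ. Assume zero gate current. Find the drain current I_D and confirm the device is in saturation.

V_G = V_DD·R_2/(R_1+R_2) = 19×68/248 = 5.21 V.
Assume saturation: I_D = (k_n/2)(V_GS − V_t)² with V_GS = V_G − I_D·R_S = 5.21 − 4.7·I_D.
Substituting gives 28.7·I_D² − 50·I_D + 20.9 = 0, with roots I_D = 0.697 or 1.04 mA.
The root I_D = 1.04 mA gives V_GS = 0.304 V ≤ V_t, so take I_D = 0.697 mA.
Then V_GS = 1.93 V and V_DS = V_DD − I_D(R_D+R_S) = 19 − 0.697×5.7 = 15 V.
Saturation requires V_DS ≥ V_GS − V_t = 0.732 V; 15 ≥ 0.732 ✓.

I_D ≈ 0.7 mA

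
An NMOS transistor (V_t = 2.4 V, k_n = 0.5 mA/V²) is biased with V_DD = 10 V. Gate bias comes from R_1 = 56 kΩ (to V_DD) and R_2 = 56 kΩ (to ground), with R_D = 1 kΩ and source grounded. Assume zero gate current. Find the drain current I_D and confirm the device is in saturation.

I_D ≈ 1.7 mA

V_G = V_DD·R_2/(R_1+R_2) = 10×56/112 = 5 V. With the source grounded, V_GS = V_G = 5 V.
Assume saturation: I_D = (k_n/2)(V_GS − V_t)² = (0.5/2)×(5 − 2.4)² = 0.25×2.6² = 1.69 mA.
V_DS = V_DD − I_D·R_D = 10 − 1.69×1 = 8.31 V.
Saturation requires V_DS ≥ V_GS − V_t = 2.6 V; 8.31 ≥ 2.6 ✓.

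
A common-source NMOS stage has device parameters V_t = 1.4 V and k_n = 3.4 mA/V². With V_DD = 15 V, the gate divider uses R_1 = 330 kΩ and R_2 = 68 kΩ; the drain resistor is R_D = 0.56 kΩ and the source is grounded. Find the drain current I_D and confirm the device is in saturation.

V_G = V_DD·R_2/(R_1+R_2) = 15×68/398 = 2.56 V. With the source grounded, V_GS = V_G = 2.56 V.
Assume saturation: I_D = (k_n/2)(V_GS − V_t)² = (3.4/2)×(2.56 − 1.4)² = 1.7×1.16² = 2.3 mA.
V_DS = V_DD − I_D·R_D = 15 − 2.3×0.56 = 13.7 V.
Saturation requires V_DS ≥ V_GS − V_t = 1.16 V; 13.7 ≥ 1.16 ✓.

I_D ≈ 2.3 mA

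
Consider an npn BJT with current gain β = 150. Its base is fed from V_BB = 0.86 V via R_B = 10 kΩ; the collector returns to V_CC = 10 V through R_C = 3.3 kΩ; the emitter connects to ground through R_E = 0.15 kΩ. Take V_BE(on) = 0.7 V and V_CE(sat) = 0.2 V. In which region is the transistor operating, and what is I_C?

Assume active. Base-emitter loop: I_B = (V_BB − V_BE)/(R_B + (β+1)R_E) = (0.86 − 0.7)/(10 + 151×0.15) = 0.0049 mA.
I_C = β·I_B = 150×0.0049 = 0.735 mA.
V_CE = V_CC − I_C·R_C − I_E·R_E = 10 − 0.735×3.3 − 0.74×0.15 = 7.46 V > V_CE(sat), so the active-region assumption holds.

active; I_C ≈ 0.74 mA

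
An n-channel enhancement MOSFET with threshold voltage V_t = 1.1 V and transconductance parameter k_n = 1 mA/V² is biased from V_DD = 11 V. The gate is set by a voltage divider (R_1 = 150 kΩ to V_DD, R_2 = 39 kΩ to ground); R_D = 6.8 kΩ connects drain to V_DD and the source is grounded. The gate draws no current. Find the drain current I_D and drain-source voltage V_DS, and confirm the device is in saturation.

I_D ≈ 0.68 mA, V_DS ≈ 6.3 V

V_G = V_DD·R_2/(R_1+R_2) = 11×39/189 = 2.27 V. With the source grounded, V_GS = V_G = 2.27 V.
Assume saturation: I_D = (k_n/2)(V_GS − V_t)² = (1/2)×(2.27 − 1.1)² = 0.5×1.17² = 0.684 mA.
V_DS = V_DD − I_D·R_D = 11 − 0.684×6.8 = 6.35 V.
Saturation requires V_DS ≥ V_GS − V_t = 1.17 V; 6.35 ≥ 1.17 ✓.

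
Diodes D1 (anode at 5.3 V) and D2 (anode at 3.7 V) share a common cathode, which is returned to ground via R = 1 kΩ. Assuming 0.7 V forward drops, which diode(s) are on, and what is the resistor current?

Only D1 conducts; I_R ≈ 4.6 mA

Assume both conduct. Then node N would need to be at both 5.3−0.7 = 4.6 V and 3.7−0.7 = 3 V, which is impossible.
Assume only D1 conducts: V_N = 5.3 − 0.7 = 4.6 V, so I_R = 4.6/1 = 4.6 mA.
Check D2: its anode-to-cathode voltage is 3.7 − 4.6 = -0.9 V < 0.7 V, so it is off. The assumption is consistent.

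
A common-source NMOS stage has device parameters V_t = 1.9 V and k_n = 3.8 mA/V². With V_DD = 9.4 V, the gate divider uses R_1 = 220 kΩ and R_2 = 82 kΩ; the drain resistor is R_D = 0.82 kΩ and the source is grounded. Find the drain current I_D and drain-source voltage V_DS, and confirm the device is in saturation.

V_G = V_DD·R_2/(R_1+R_2) = 9.4×82/302 = 2.55 V. With the source grounded, V_GS = V_G = 2.55 V.
Assume saturation: I_D = (k_n/2)(V_GS − V_t)² = (3.8/2)×(2.55 − 1.9)² = 1.9×0.652² = 0.808 mA.
V_DS = V_DD − I_D·R_D = 9.4 − 0.808×0.82 = 8.74 V.
Saturation requires V_DS ≥ V_GS − V_t = 0.652 V; 8.74 ≥ 0.652 ✓.

I_D ≈ 0.81 mA, V_DS ≈ 8.7 V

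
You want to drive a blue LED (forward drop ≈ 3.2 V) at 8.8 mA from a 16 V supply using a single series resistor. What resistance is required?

R ≈ 1.5 kΩ

The resistor drops V_S − V_D = 16 − 3.2 = 12.8 V at 8.8 mA.
R = 12.8 V / 8.8 mA = 1.45 kΩ.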